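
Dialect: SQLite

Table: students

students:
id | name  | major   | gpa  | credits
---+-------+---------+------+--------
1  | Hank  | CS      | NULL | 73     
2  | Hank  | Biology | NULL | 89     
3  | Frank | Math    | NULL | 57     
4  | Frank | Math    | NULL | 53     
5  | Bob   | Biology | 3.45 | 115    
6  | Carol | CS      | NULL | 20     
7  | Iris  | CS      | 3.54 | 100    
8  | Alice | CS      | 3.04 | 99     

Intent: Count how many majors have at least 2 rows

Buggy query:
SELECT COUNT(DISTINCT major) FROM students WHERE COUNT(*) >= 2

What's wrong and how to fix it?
Bug: WHERE filters individual rows, not groups, so a group-level COUNT is invalid there

Fix: Group first with HAVING COUNT(*) >= 2, then COUNT the resulting groups

Corrected query:
SELECT COUNT(*) FROM (SELECT major FROM students GROUP BY major HAVING COUNT(*) >= 2)

Result:
COUNT(*)
--------
3       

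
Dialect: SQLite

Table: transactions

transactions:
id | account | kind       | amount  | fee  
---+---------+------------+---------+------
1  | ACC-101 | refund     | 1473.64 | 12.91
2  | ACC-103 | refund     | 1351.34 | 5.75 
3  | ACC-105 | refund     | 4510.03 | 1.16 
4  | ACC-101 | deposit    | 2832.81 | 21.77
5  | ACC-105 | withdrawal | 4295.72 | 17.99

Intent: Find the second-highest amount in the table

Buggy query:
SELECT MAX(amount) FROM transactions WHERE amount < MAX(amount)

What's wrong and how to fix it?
Bug: MAX(amount) on the right of the comparison is an aggregate-in-WHERE error

Fix: Put the inner MAX in a scalar subquery

Corrected query:
SELECT MAX(amount) FROM transactions WHERE amount < (SELECT MAX(amount) FROM transactions)

Result:
MAX(amount)
-----------
4295.72    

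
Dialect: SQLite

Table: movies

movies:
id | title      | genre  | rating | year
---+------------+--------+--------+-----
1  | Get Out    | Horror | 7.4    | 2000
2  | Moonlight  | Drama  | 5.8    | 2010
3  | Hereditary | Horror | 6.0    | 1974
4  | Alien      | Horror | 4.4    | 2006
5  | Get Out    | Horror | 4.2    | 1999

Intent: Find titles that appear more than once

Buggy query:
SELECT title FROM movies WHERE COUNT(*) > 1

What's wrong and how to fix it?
Bug: WHERE can't reference COUNT(*); aggregates are computed after WHERE

Fix: Group first, then use HAVING for the count condition

Corrected query:
SELECT title FROM movies GROUP BY title HAVING COUNT(*) > 1

Result:
title  
-------
Get Out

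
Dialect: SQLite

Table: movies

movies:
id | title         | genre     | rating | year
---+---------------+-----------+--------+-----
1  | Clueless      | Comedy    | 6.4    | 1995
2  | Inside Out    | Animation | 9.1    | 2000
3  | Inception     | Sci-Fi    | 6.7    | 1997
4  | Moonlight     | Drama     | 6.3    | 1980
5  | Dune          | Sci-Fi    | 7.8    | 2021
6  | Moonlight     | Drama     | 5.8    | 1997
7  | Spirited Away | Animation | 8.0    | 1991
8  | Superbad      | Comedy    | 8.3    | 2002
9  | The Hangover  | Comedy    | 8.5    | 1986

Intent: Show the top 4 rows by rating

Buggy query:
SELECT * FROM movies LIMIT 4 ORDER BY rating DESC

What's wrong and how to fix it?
Bug: LIMIT must come after ORDER BY

Fix: Swap the clauses: ORDER BY first, then LIMIT

Corrected query:
SELECT * FROM movies ORDER BY rating DESC LIMIT 4

Result:
id | title         | genre     | rating | year
---+---------------+-----------+--------+-----
2  | Inside Out    | Animation | 9.1    | 2000
9  | The Hangover  | Comedy    | 8.5    | 1986
8  | Superbad      | Comedy    | 8.3    | 2002
7  | Spirited Away | Animation | 8      | 1991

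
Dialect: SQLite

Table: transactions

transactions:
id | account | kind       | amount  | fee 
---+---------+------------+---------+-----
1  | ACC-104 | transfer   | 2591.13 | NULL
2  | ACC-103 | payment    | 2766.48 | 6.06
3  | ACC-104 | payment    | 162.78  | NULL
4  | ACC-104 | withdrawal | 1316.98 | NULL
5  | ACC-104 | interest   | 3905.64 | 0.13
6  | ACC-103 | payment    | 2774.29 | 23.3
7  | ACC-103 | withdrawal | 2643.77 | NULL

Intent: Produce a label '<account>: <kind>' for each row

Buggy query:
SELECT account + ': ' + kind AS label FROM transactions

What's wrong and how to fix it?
Bug: '+' is numeric addition; on text columns SQLite converts them to 0 instead of concatenating

Fix: Use the || operator for string concatenation

Corrected query:
SELECT account || ': ' || kind AS label FROM transactions

Result:
label              
-------------------
ACC-104: transfer  
ACC-103: payment   
ACC-104: payment   
ACC-104: withdrawal
ACC-104: interest  
ACC-103: payment   
ACC-103: withdrawal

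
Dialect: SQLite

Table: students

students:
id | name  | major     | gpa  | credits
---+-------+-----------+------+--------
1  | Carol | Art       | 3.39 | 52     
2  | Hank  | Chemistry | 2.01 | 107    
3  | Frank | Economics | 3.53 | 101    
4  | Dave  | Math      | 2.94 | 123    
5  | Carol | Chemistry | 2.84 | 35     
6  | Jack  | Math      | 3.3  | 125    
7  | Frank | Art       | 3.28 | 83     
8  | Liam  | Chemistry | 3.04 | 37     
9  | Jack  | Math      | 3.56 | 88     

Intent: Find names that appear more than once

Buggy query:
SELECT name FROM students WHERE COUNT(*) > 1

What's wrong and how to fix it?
Bug: WHERE can't reference COUNT(*); aggregates are computed after WHERE

Fix: GROUP BY name, then filter groups with HAVING COUNT(*) > 1

Corrected query:
SELECT name FROM students GROUP BY name HAVING COUNT(*) > 1

Result:
name 
-----
Carol
Frank
Jack 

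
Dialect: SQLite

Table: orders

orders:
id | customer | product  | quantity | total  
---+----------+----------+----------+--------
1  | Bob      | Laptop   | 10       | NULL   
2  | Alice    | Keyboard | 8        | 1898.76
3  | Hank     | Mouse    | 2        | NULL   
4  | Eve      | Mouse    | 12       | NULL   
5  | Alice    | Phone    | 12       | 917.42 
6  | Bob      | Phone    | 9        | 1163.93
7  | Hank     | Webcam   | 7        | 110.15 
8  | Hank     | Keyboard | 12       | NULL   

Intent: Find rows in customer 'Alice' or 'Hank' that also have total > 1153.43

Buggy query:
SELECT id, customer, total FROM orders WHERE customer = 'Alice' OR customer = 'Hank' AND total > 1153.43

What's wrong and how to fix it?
Bug: Without parentheses, AND is evaluated before OR, so the total filter only applies to the 'Hank' branch

Fix: Add parentheses around the OR so the AND applies to both alternatives

Corrected query:
SELECT id, customer, total FROM orders WHERE (customer = 'Alice' OR customer = 'Hank') AND total > 1153.43

Result:
id | customer | total  
---+----------+--------
2  | Alice    | 1898.76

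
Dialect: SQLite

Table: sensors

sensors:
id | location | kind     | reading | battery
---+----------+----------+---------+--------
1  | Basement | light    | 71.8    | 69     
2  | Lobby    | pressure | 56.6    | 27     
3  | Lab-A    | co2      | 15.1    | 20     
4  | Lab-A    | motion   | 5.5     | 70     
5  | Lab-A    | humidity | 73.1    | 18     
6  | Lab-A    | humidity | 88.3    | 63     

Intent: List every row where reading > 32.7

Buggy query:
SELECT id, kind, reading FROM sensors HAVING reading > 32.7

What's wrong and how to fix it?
Bug: This is a non-aggregate query (no GROUP BY, no aggregates), so in SQLite the HAVING clause is invalid here; a row-level condition belongs in WHERE

Fix: Replace HAVING with WHERE since the condition applies to individual rows

Corrected query:
SELECT id, kind, reading FROM sensors WHERE reading > 32.7

Result:
id | kind     | reading
---+----------+--------
1  | light    | 71.8   
2  | pressure | 56.6   
5  | humidity | 73.1   
6  | humidity | 88.3   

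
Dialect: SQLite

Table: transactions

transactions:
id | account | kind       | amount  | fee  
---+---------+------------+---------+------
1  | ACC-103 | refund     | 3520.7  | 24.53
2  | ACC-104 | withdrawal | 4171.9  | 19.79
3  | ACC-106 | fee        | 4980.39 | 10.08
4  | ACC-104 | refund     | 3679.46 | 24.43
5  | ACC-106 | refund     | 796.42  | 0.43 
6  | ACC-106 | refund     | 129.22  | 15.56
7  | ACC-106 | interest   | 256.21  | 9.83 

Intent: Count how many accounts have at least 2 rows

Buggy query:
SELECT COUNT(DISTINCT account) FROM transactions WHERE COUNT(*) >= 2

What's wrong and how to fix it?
Bug: COUNT(*) cannot appear in WHERE; the per-group count doesn't exist yet

Fix: Group first with HAVING COUNT(*) >= 2, then COUNT the resulting groups

Corrected query:
SELECT COUNT(*) FROM (SELECT account FROM transactions GROUP BY account HAVING COUNT(*) >= 2)

Result:
COUNT(*)
--------
2       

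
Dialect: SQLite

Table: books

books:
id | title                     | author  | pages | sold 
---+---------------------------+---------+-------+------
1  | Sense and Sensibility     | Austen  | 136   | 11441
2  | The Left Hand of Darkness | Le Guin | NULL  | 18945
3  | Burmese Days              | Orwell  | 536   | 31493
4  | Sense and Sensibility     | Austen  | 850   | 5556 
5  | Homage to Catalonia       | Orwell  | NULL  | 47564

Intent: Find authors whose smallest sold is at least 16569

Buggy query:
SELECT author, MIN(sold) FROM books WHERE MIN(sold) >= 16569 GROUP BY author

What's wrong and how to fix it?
Bug: Aggregates like MIN are computed per group after WHERE runs

Fix: Use HAVING for the per-group MIN condition

Corrected query:
SELECT author, MIN(sold) FROM books GROUP BY author HAVING MIN(sold) >= 16569

Result:
author  | MIN(sold)
--------+----------
Le Guin | 18945    
Orwell  | 31493    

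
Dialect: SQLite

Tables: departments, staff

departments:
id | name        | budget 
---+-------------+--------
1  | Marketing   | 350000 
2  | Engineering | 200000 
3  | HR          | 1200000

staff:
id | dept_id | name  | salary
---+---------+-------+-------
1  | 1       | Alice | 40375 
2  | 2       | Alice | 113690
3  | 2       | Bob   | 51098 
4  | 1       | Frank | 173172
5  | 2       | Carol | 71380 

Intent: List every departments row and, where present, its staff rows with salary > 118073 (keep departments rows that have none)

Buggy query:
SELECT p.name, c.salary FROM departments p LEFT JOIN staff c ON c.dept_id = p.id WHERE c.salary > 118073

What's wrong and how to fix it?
Bug: A WHERE condition on the right-hand table after LEFT JOIN drops unmatched parents

Fix: Put 'c.salary > 118073' in the JOIN's ON clause instead of WHERE

Corrected query:
SELECT p.name, c.salary FROM departments p LEFT JOIN staff c ON c.dept_id = p.id AND c.salary > 118073

Result:
name        | salary
------------+-------
Marketing   | 173172
Engineering | NULL  
HR          | NULL  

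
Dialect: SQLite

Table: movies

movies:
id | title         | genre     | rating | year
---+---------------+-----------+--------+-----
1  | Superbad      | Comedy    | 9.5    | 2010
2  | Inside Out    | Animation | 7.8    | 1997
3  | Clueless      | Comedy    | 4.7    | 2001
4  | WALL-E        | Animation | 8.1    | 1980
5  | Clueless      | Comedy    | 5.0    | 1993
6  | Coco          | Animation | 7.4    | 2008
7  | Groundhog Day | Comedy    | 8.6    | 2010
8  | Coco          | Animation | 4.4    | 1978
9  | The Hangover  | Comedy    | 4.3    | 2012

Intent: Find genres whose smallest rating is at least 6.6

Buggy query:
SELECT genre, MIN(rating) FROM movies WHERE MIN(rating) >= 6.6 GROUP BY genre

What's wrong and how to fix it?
Bug: Aggregates like MIN are computed per group after WHERE runs

Fix: Use HAVING for the per-group MIN condition

Corrected query:
SELECT genre, MIN(rating) FROM movies GROUP BY genre HAVING MIN(rating) >= 6.6

Result:
(no rows)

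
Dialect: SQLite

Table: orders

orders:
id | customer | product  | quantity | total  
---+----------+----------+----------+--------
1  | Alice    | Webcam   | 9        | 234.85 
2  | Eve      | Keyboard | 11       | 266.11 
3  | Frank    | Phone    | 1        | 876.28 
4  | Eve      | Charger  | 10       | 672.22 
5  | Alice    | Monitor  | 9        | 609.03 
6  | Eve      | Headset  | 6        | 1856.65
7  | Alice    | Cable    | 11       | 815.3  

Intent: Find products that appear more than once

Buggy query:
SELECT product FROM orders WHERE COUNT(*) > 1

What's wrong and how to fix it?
Bug: COUNT(*) is an aggregate and cannot be used in WHERE

Fix: Group first, then use HAVING for the count condition

Corrected query:
SELECT product FROM orders GROUP BY product HAVING COUNT(*) > 1

Result:
(no rows)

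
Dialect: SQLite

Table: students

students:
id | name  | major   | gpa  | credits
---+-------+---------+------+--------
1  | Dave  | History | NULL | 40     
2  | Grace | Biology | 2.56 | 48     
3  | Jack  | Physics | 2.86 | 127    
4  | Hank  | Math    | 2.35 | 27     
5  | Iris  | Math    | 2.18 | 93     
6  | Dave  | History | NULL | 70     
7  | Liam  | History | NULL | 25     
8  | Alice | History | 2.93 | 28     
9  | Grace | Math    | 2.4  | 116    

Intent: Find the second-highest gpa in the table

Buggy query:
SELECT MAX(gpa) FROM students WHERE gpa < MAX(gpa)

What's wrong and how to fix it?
Bug: MAX(gpa) on the right of the comparison is an aggregate-in-WHERE error

Fix: Put the inner MAX in a scalar subquery

Corrected query:
SELECT MAX(gpa) FROM students WHERE gpa < (SELECT MAX(gpa) FROM students)

Result:
MAX(gpa)
--------
2.86    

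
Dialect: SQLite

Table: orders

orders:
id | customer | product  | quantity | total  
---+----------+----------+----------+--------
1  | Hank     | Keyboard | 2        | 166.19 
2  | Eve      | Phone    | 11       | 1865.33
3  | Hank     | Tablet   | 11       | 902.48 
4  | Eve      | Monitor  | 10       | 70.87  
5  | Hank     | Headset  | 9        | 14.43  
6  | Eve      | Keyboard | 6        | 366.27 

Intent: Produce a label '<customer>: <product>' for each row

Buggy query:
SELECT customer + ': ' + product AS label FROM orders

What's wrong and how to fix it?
Bug: SQLite uses || for string concatenation; + coerces text to numbers (yielding 0)

Fix: Use the || operator for string concatenation

Corrected query:
SELECT customer || ': ' || product AS label FROM orders

Result:
label         
--------------
Hank: Keyboard
Eve: Phone    
Hank: Tablet  
Eve: Monitor  
Hank: Headset 
Eve: Keyboard 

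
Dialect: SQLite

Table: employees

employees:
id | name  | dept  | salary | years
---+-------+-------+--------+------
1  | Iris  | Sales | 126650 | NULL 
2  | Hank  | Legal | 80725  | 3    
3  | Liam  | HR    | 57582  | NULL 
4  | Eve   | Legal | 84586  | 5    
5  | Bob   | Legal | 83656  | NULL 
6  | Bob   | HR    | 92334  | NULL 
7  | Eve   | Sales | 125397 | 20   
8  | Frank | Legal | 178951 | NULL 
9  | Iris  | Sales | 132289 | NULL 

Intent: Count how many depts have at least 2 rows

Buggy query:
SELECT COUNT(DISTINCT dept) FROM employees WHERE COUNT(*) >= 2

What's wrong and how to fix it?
Bug: COUNT(*) cannot appear in WHERE; the per-group count doesn't exist yet

Fix: Use a subquery that GROUPs and filters with HAVING, then count its rows

Corrected query:
SELECT COUNT(*) FROM (SELECT dept FROM employees GROUP BY dept HAVING COUNT(*) >= 2)

Result:
COUNT(*)
--------
3       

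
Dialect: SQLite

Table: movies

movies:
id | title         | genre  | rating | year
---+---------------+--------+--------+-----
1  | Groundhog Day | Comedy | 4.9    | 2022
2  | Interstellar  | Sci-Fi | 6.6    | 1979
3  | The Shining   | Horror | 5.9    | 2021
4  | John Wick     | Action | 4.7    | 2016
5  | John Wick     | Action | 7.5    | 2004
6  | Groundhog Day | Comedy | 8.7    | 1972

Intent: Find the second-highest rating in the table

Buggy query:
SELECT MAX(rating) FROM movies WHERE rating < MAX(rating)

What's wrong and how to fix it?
Bug: The inner MAX is an aggregate inside WHERE, which is not allowed

Fix: Compute the overall MAX in a subquery, then take MAX of rows below it

Corrected query:
SELECT MAX(rating) FROM movies WHERE rating < (SELECT MAX(rating) FROM movies)

Result:
MAX(rating)
-----------
7.5        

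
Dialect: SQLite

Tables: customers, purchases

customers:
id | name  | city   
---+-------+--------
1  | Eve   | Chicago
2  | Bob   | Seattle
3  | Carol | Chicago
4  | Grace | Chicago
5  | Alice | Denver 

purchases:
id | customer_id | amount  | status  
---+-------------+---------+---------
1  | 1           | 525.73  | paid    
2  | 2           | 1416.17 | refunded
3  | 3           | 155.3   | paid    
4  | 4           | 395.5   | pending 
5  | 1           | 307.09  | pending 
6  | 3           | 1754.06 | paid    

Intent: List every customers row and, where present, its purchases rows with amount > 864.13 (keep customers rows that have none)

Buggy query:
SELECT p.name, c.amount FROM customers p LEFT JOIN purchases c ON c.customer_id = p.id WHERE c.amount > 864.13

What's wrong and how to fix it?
Bug: A WHERE condition on the right-hand table after LEFT JOIN drops unmatched parents

Fix: Put 'c.amount > 864.13' in the JOIN's ON clause instead of WHERE

Corrected query:
SELECT p.name, c.amount FROM customers p LEFT JOIN purchases c ON c.customer_id = p.id AND c.amount > 864.13

Result:
name  | amount 
------+--------
Eve   | NULL   
Bob   | 1416.17
Carol | 1754.06
Grace | NULL   
Alice | NULL   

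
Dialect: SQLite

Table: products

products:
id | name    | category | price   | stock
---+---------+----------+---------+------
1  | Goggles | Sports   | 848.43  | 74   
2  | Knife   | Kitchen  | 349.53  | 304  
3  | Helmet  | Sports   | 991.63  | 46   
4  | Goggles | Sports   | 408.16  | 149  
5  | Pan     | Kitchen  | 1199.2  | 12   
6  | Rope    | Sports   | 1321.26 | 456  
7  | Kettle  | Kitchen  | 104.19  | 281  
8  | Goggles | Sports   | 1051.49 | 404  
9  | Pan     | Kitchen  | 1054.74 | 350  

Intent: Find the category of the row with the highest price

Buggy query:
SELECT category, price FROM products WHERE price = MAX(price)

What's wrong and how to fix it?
Bug: WHERE is evaluated per row; an aggregate over the whole table isn't defined there

Fix: Wrap MAX in a scalar subquery so WHERE compares against a single value

Corrected query:
SELECT category, price FROM products WHERE price = (SELECT MAX(price) FROM products)

Result:
category | price  
---------+--------
Sports   | 1321.26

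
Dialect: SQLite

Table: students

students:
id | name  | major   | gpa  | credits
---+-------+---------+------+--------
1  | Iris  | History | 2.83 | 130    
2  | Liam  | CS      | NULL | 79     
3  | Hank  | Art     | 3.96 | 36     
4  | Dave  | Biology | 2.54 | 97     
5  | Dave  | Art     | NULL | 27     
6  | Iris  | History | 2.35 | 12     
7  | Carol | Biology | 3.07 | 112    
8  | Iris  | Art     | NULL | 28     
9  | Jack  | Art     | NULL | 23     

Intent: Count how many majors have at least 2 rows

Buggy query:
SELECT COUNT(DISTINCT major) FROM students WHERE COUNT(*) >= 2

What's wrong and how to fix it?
Bug: WHERE filters individual rows, not groups, so a group-level COUNT is invalid there

Fix: Use a subquery that GROUPs and filters with HAVING, then count its rows

Corrected query:
SELECT COUNT(*) FROM (SELECT major FROM students GROUP BY major HAVING COUNT(*) >= 2)

Result:
COUNT(*)
--------
3       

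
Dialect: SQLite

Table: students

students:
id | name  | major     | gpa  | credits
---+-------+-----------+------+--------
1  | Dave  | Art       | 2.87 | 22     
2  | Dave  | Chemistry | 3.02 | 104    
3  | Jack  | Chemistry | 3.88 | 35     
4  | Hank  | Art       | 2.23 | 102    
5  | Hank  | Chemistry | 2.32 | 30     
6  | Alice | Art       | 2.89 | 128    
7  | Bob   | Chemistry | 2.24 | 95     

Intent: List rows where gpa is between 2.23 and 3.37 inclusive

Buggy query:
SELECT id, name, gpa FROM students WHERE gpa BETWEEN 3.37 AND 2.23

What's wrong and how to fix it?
Bug: BETWEEN expects the lower bound first; with 3.37 AND 2.23 the range is empty

Fix: Swap the bounds so the smaller value comes first

Corrected query:
SELECT id, name, gpa FROM students WHERE gpa BETWEEN 2.23 AND 3.37

Result:
id | name  | gpa 
---+-------+-----
1  | Dave  | 2.87
2  | Dave  | 3.02
4  | Hank  | 2.23
5  | Hank  | 2.32
6  | Alice | 2.89
7  | Bob   | 2.24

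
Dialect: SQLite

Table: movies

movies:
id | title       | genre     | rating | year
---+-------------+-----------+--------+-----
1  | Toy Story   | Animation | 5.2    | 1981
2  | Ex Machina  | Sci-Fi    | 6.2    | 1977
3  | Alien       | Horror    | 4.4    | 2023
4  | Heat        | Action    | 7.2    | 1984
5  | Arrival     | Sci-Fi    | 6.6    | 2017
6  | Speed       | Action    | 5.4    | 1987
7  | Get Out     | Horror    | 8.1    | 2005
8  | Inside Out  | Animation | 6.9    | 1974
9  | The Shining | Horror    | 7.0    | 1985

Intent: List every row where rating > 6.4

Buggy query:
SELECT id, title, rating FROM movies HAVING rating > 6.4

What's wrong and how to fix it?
Bug: This is a non-aggregate query (no GROUP BY, no aggregates), so in SQLite the HAVING clause is invalid here; a row-level condition belongs in WHERE

Fix: Use WHERE for row-level filtering

Corrected query:
SELECT id, title, rating FROM movies WHERE rating > 6.4

Result:
id | title       | rating
---+-------------+-------
4  | Heat        | 7.2   
5  | Arrival     | 6.6   
7  | Get Out     | 8.1   
8  | Inside Out  | 6.9   
9  | The Shining | 7     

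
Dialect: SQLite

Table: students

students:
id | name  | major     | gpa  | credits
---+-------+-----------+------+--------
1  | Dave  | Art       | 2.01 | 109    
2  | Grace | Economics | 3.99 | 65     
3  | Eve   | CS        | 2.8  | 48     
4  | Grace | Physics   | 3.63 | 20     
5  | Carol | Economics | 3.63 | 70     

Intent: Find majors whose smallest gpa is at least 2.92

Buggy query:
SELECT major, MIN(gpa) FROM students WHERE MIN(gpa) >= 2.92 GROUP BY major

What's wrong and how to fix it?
Bug: Aggregates like MIN are computed per group after WHERE runs

Fix: Replace WHERE with HAVING after the GROUP BY

Corrected query:
SELECT major, MIN(gpa) FROM students GROUP BY major HAVING MIN(gpa) >= 2.92

Result:
major     | MIN(gpa)
----------+---------
Economics | 3.63    
Physics   | 3.63    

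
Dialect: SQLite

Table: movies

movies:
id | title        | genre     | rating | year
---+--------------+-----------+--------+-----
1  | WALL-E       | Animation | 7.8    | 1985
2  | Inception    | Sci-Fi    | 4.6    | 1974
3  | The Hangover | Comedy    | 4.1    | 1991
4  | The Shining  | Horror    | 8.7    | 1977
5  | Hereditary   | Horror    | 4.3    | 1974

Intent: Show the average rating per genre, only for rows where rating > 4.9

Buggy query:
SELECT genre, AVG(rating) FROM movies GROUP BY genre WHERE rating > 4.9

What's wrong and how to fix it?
Bug: Row-level WHERE must come before GROUP BY in the clause order

Fix: Place WHERE between FROM and GROUP BY

Corrected query:
SELECT genre, AVG(rating) FROM movies WHERE rating > 4.9 GROUP BY genre

Result:
genre     | AVG(rating)
----------+------------
Animation | 7.8        
Horror    | 8.7        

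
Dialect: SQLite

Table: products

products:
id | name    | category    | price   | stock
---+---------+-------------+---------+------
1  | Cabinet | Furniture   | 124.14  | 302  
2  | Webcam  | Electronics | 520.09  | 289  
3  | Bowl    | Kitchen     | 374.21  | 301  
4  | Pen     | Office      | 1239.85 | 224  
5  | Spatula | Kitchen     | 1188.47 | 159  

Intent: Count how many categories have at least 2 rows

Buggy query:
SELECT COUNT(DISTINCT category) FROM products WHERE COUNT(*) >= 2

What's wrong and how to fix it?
Bug: WHERE filters individual rows, not groups, so a group-level COUNT is invalid there

Fix: Use a subquery that GROUPs and filters with HAVING, then count its rows

Corrected query:
SELECT COUNT(*) FROM (SELECT category FROM products GROUP BY category HAVING COUNT(*) >= 2)

Result:
COUNT(*)
--------
1       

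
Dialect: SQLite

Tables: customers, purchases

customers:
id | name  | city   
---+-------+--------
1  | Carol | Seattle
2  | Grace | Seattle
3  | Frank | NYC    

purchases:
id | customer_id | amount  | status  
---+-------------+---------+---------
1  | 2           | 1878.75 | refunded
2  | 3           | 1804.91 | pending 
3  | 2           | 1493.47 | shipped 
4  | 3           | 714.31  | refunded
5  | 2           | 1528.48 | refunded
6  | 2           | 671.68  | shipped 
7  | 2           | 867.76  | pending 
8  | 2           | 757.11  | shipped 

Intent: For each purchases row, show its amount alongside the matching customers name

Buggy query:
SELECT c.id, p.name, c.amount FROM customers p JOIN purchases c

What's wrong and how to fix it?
Bug: Missing join condition: each purchases row is matched to all customers rows instead of just its own

Fix: Specify the join condition linking the foreign key to the parent id

Corrected query:
SELECT c.id, p.name, c.amount FROM customers p JOIN purchases c ON c.customer_id = p.id

Result:
id | name  | amount 
---+-------+--------
1  | Grace | 1878.75
2  | Frank | 1804.91
3  | Grace | 1493.47
4  | Frank | 714.31 
5  | Grace | 1528.48
6  | Grace | 671.68 
7  | Grace | 867.76 
8  | Grace | 757.11 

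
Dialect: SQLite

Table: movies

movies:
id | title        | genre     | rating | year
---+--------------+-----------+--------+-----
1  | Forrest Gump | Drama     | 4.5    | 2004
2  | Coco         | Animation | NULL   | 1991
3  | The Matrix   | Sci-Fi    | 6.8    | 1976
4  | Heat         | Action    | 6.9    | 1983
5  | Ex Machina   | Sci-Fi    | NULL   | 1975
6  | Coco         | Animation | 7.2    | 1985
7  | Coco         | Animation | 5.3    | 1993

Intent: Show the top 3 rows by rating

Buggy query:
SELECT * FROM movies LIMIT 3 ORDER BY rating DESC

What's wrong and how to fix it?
Bug: LIMIT must come after ORDER BY

Fix: Sort with ORDER BY, then apply LIMIT

Corrected query:
SELECT * FROM movies ORDER BY rating DESC LIMIT 3

Result:
id | title      | genre     | rating | year
---+------------+-----------+--------+-----
6  | Coco       | Animation | 7.2    | 1985
4  | Heat       | Action    | 6.9    | 1983
3  | The Matrix | Sci-Fi    | 6.8    | 1976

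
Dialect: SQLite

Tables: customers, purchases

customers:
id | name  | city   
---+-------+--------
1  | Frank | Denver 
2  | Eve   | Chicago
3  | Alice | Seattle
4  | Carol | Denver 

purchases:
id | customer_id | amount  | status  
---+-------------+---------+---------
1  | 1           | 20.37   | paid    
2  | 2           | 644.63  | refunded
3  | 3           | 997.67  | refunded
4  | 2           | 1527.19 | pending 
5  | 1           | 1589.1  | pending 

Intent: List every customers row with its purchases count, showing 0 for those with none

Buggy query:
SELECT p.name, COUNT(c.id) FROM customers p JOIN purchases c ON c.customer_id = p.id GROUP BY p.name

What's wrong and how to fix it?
Bug: An inner join excludes parents with zero children

Fix: Use LEFT JOIN so parents without children still appear (COUNT(c.id) gives 0)

Corrected query:
SELECT p.name, COUNT(c.id) FROM customers p LEFT JOIN purchases c ON c.customer_id = p.id GROUP BY p.name

Result:
name  | COUNT(c.id)
------+------------
Alice | 1          
Carol | 0          
Eve   | 2          
Frank | 2          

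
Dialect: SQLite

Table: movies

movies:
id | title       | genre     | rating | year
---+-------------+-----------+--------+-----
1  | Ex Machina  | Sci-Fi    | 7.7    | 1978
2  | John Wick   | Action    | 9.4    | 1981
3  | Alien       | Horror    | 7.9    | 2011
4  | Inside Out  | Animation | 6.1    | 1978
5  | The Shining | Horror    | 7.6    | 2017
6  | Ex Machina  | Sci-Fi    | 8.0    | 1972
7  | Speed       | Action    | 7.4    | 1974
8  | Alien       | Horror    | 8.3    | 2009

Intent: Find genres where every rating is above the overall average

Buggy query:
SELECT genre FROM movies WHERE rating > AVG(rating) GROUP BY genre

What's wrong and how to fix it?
Bug: WHERE evaluates per row before aggregation, so AVG() is unavailable

Fix: Use a subquery for AVG and a HAVING MIN(...) filter so the condition holds for every row in the group

Corrected query:
SELECT genre FROM movies GROUP BY genre HAVING MIN(rating) > (SELECT AVG(rating) FROM movies)

Result:
(no rows)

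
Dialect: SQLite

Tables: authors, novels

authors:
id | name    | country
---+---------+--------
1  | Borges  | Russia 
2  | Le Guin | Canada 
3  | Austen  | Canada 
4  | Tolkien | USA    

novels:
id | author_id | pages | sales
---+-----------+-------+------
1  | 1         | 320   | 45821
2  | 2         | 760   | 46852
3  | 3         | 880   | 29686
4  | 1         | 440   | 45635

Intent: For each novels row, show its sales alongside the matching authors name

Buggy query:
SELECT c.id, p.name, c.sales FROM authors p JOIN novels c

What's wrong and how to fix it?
Bug: Missing join condition: each novels row is matched to all authors rows instead of just its own

Fix: Add ON c.author_id = p.id to the JOIN

Corrected query:
SELECT c.id, p.name, c.sales FROM authors p JOIN novels c ON c.author_id = p.id

Result:
id | name    | sales
---+---------+------
1  | Borges  | 45821
2  | Le Guin | 46852
3  | Austen  | 29686
4  | Borges  | 45635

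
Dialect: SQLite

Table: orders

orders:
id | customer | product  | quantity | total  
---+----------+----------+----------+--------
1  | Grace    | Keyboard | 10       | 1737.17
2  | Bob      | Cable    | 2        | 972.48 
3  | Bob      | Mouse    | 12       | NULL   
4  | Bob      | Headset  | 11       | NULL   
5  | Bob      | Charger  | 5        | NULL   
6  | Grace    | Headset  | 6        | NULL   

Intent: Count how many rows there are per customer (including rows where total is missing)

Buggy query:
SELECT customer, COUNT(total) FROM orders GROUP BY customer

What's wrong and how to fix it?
Bug: COUNT(column) counts non-NULL values only; rows with NULL total aren't counted

Fix: Replace COUNT(total) with COUNT(*)

Corrected query:
SELECT customer, COUNT(*) FROM orders GROUP BY customer

Result:
customer | COUNT(*)
---------+---------
Bob      | 4       
Grace    | 2       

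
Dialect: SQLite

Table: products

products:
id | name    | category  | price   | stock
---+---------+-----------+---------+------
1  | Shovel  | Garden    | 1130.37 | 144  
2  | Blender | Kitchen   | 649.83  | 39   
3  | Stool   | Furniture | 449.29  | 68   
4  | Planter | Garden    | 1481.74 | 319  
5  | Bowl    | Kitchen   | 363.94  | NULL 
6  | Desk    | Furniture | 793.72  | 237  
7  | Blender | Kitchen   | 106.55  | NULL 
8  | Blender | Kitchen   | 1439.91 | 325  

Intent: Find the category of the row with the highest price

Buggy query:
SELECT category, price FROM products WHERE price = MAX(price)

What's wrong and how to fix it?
Bug: MAX(price) is an aggregate and cannot be used directly in WHERE

Fix: Wrap MAX in a scalar subquery so WHERE compares against a single value

Corrected query:
SELECT category, price FROM products WHERE price = (SELECT MAX(price) FROM products)

Result:
category | price  
---------+--------
Garden   | 1481.74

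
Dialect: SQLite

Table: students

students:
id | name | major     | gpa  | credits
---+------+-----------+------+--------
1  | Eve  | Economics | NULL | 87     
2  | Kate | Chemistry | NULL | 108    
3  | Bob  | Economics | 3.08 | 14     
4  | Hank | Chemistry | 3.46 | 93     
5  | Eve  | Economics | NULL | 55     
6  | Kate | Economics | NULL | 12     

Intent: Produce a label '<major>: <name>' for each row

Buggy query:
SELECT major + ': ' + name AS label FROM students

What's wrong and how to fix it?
Bug: SQLite uses || for string concatenation; + coerces text to numbers (yielding 0)

Fix: Replace + with || to concatenate text

Corrected query:
SELECT major || ': ' || name AS label FROM students

Result:
label          
---------------
Economics: Eve 
Chemistry: Kate
Economics: Bob 
Chemistry: Hank
Economics: Eve 
Economics: Kate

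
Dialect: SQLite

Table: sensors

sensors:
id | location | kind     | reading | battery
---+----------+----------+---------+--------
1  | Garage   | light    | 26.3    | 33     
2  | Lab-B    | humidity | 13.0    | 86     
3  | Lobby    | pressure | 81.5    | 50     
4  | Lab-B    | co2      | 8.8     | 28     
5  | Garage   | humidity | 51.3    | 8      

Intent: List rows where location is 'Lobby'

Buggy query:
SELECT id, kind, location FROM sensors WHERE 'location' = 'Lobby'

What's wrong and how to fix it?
Bug: Single quotes denote string literals in SQL; the column name is being compared as a constant string

Fix: Remove the quotes around the column name (or use double quotes for an identifier)

Corrected query:
SELECT id, kind, location FROM sensors WHERE location = 'Lobby'

Result:
id | kind     | location
---+----------+---------
3  | pressure | Lobby   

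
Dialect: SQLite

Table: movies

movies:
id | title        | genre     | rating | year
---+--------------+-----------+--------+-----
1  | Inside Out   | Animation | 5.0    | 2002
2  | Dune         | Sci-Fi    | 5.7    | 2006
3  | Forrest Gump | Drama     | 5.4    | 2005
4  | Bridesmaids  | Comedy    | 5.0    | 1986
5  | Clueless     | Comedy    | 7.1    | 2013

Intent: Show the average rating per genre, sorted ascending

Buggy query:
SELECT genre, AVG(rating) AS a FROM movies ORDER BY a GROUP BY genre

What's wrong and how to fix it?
Bug: GROUP BY must precede ORDER BY

Fix: Reorder: SELECT … FROM … GROUP BY … ORDER BY …

Corrected query:
SELECT genre, AVG(rating) AS a FROM movies GROUP BY genre ORDER BY a

Result:
genre     | a   
----------+-----
Animation | 5   
Drama     | 5.4 
Sci-Fi    | 5.7 
Comedy    | 6.05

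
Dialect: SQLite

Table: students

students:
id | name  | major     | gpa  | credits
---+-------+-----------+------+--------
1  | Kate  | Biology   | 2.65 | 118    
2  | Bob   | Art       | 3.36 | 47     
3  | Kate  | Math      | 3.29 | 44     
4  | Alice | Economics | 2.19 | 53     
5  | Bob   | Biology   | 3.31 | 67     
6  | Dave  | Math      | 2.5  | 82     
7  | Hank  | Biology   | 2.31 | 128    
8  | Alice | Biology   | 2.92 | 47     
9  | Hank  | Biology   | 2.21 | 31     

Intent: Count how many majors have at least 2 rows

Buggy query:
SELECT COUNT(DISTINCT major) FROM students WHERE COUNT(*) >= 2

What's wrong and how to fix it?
Bug: WHERE filters individual rows, not groups, so a group-level COUNT is invalid there

Fix: Use a subquery that GROUPs and filters with HAVING, then count its rows

Corrected query:
SELECT COUNT(*) FROM (SELECT major FROM students GROUP BY major HAVING COUNT(*) >= 2)

Result:
COUNT(*)
--------
2       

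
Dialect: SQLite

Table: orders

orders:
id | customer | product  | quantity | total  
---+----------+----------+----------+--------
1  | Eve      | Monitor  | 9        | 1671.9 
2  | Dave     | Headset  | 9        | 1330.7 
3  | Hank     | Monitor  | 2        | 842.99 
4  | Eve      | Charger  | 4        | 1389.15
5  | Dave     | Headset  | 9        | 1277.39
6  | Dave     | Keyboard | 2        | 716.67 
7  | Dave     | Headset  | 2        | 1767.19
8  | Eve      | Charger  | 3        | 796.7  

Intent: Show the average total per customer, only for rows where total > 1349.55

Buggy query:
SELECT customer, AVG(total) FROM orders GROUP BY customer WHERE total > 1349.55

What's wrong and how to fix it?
Bug: WHERE cannot follow GROUP BY

Fix: Move the WHERE clause before GROUP BY

Corrected query:
SELECT customer, AVG(total) FROM orders WHERE total > 1349.55 GROUP BY customer

Result:
customer | AVG(total)
---------+-----------
Dave     | 1767.19   
Eve      | 1530.525  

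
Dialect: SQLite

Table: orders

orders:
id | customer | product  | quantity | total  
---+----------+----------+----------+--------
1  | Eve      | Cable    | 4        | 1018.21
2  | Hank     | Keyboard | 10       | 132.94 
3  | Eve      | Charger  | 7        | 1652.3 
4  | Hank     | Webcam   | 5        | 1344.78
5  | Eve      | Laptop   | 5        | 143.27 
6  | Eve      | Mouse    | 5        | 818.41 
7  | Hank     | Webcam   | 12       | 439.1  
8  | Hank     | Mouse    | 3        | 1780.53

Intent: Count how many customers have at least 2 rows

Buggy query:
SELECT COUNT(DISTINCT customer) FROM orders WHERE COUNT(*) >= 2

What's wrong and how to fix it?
Bug: WHERE filters individual rows, not groups, so a group-level COUNT is invalid there

Fix: Use a subquery that GROUPs and filters with HAVING, then count its rows

Corrected query:
SELECT COUNT(*) FROM (SELECT customer FROM orders GROUP BY customer HAVING COUNT(*) >= 2)

Result:
COUNT(*)
--------
2       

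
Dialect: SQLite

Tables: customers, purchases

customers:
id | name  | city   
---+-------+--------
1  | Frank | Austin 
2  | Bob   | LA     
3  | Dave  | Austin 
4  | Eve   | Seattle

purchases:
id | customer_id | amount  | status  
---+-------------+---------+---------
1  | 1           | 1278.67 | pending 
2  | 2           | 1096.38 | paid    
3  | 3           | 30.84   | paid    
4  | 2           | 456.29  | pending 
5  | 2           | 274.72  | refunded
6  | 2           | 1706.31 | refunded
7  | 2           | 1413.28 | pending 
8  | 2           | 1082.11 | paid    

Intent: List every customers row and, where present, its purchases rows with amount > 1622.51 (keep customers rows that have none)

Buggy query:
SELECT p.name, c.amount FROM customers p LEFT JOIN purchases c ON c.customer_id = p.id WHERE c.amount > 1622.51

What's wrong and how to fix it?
Bug: Filtering c.amount in WHERE discards the NULL rows produced by LEFT JOIN, turning it into an inner join

Fix: Put 'c.amount > 1622.51' in the JOIN's ON clause instead of WHERE

Corrected query:
SELECT p.name, c.amount FROM customers p LEFT JOIN purchases c ON c.customer_id = p.id AND c.amount > 1622.51

Result:
name  | amount 
------+--------
Frank | NULL   
Bob   | 1706.31
Dave  | NULL   
Eve   | NULL   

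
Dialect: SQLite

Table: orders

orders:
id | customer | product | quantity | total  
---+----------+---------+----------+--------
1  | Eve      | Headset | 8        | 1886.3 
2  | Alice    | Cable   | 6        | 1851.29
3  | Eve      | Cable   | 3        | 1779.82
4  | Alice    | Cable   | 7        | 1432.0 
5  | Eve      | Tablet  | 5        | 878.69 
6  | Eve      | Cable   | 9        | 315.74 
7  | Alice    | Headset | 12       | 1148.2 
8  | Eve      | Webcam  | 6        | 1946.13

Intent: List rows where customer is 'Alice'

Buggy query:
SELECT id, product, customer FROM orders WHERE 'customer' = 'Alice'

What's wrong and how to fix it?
Bug: Single quotes denote string literals in SQL; the column name is being compared as a constant string

Fix: Reference the column as customer without single quotes

Corrected query:
SELECT id, product, customer FROM orders WHERE customer = 'Alice'

Result:
id | product | customer
---+---------+---------
2  | Cable   | Alice   
4  | Cable   | Alice   
7  | Headset | Alice   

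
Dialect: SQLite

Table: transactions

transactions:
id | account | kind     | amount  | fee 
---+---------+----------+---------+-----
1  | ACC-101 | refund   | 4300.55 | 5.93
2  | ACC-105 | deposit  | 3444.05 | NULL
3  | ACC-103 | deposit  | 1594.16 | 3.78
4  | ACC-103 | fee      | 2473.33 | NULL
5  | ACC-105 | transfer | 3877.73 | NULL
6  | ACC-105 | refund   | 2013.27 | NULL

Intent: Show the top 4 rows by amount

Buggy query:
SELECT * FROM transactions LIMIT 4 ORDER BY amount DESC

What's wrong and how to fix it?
Bug: LIMIT must come after ORDER BY

Fix: Swap the clauses: ORDER BY first, then LIMIT

Corrected query:
SELECT * FROM transactions ORDER BY amount DESC LIMIT 4

Result:
id | account | kind     | amount  | fee 
---+---------+----------+---------+-----
1  | ACC-101 | refund   | 4300.55 | 5.93
5  | ACC-105 | transfer | 3877.73 | NULL
2  | ACC-105 | deposit  | 3444.05 | NULL
4  | ACC-103 | fee      | 2473.33 | NULL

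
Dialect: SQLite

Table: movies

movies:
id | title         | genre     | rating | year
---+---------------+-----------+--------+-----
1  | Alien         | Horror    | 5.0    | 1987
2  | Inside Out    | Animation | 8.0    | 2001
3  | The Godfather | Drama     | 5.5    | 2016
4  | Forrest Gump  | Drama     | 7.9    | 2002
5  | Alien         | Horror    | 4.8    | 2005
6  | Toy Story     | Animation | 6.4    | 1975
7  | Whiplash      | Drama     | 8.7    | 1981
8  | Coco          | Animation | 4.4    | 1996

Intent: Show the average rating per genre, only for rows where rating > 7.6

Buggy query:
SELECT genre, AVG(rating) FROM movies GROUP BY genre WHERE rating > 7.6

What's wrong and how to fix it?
Bug: Row-level WHERE must come before GROUP BY in the clause order

Fix: Move the WHERE clause before GROUP BY

Corrected query:
SELECT genre, AVG(rating) FROM movies WHERE rating > 7.6 GROUP BY genre

Result:
genre     | AVG(rating)
----------+------------
Animation | 8          
Drama     | 8.3        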